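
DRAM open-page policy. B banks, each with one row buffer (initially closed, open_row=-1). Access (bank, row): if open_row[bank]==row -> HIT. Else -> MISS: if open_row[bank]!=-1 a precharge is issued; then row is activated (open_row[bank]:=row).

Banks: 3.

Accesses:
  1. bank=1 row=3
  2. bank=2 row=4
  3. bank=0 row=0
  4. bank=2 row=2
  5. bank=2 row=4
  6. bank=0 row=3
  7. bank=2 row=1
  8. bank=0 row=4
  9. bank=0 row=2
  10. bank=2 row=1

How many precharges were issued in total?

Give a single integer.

Answer: 6

Derivation:
Acc 1: bank1 row3 -> MISS (open row3); precharges=0
Acc 2: bank2 row4 -> MISS (open row4); precharges=0
Acc 3: bank0 row0 -> MISS (open row0); precharges=0
Acc 4: bank2 row2 -> MISS (open row2); precharges=1
Acc 5: bank2 row4 -> MISS (open row4); precharges=2
Acc 6: bank0 row3 -> MISS (open row3); precharges=3
Acc 7: bank2 row1 -> MISS (open row1); precharges=4
Acc 8: bank0 row4 -> MISS (open row4); precharges=5
Acc 9: bank0 row2 -> MISS (open row2); precharges=6
Acc 10: bank2 row1 -> HIT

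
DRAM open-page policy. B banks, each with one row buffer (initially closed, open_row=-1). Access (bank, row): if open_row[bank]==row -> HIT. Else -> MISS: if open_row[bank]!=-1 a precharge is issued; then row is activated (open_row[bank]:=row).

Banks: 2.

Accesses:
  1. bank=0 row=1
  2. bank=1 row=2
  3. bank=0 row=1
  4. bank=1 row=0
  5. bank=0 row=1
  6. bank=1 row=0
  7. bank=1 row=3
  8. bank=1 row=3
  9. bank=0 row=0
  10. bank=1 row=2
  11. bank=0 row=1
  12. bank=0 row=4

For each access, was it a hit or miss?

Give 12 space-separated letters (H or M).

Answer: M M H M H H M H M M M M

Derivation:
Acc 1: bank0 row1 -> MISS (open row1); precharges=0
Acc 2: bank1 row2 -> MISS (open row2); precharges=0
Acc 3: bank0 row1 -> HIT
Acc 4: bank1 row0 -> MISS (open row0); precharges=1
Acc 5: bank0 row1 -> HIT
Acc 6: bank1 row0 -> HIT
Acc 7: bank1 row3 -> MISS (open row3); precharges=2
Acc 8: bank1 row3 -> HIT
Acc 9: bank0 row0 -> MISS (open row0); precharges=3
Acc 10: bank1 row2 -> MISS (open row2); precharges=4
Acc 11: bank0 row1 -> MISS (open row1); precharges=5
Acc 12: bank0 row4 -> MISS (open row4); precharges=6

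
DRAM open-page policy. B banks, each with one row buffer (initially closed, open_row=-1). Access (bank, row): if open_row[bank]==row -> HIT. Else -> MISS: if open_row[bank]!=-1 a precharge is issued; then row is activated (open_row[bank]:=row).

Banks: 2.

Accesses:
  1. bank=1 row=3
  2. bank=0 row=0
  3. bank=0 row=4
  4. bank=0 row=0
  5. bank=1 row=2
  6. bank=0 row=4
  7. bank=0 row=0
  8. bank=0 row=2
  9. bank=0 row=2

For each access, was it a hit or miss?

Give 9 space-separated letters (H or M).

Acc 1: bank1 row3 -> MISS (open row3); precharges=0
Acc 2: bank0 row0 -> MISS (open row0); precharges=0
Acc 3: bank0 row4 -> MISS (open row4); precharges=1
Acc 4: bank0 row0 -> MISS (open row0); precharges=2
Acc 5: bank1 row2 -> MISS (open row2); precharges=3
Acc 6: bank0 row4 -> MISS (open row4); precharges=4
Acc 7: bank0 row0 -> MISS (open row0); precharges=5
Acc 8: bank0 row2 -> MISS (open row2); precharges=6
Acc 9: bank0 row2 -> HIT

Answer: M M M M M M M M H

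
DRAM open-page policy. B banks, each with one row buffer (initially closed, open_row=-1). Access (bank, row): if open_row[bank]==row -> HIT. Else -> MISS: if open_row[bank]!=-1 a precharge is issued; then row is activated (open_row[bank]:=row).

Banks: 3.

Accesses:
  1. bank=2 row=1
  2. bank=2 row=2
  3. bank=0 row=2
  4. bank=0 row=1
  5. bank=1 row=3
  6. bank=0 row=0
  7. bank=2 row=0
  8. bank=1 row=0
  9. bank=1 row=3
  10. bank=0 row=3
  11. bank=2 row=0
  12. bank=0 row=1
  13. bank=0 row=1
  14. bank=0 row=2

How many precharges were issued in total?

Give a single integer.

Acc 1: bank2 row1 -> MISS (open row1); precharges=0
Acc 2: bank2 row2 -> MISS (open row2); precharges=1
Acc 3: bank0 row2 -> MISS (open row2); precharges=1
Acc 4: bank0 row1 -> MISS (open row1); precharges=2
Acc 5: bank1 row3 -> MISS (open row3); precharges=2
Acc 6: bank0 row0 -> MISS (open row0); precharges=3
Acc 7: bank2 row0 -> MISS (open row0); precharges=4
Acc 8: bank1 row0 -> MISS (open row0); precharges=5
Acc 9: bank1 row3 -> MISS (open row3); precharges=6
Acc 10: bank0 row3 -> MISS (open row3); precharges=7
Acc 11: bank2 row0 -> HIT
Acc 12: bank0 row1 -> MISS (open row1); precharges=8
Acc 13: bank0 row1 -> HIT
Acc 14: bank0 row2 -> MISS (open row2); precharges=9

Answer: 9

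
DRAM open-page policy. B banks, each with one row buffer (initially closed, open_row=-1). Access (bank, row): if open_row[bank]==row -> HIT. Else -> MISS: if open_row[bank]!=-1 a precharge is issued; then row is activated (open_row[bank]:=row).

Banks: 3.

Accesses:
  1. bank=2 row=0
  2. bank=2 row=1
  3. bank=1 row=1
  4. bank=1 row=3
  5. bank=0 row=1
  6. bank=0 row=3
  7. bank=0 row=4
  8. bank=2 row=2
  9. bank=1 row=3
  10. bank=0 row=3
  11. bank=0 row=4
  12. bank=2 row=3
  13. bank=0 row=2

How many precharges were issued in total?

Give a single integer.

Answer: 9

Derivation:
Acc 1: bank2 row0 -> MISS (open row0); precharges=0
Acc 2: bank2 row1 -> MISS (open row1); precharges=1
Acc 3: bank1 row1 -> MISS (open row1); precharges=1
Acc 4: bank1 row3 -> MISS (open row3); precharges=2
Acc 5: bank0 row1 -> MISS (open row1); precharges=2
Acc 6: bank0 row3 -> MISS (open row3); precharges=3
Acc 7: bank0 row4 -> MISS (open row4); precharges=4
Acc 8: bank2 row2 -> MISS (open row2); precharges=5
Acc 9: bank1 row3 -> HIT
Acc 10: bank0 row3 -> MISS (open row3); precharges=6
Acc 11: bank0 row4 -> MISS (open row4); precharges=7
Acc 12: bank2 row3 -> MISS (open row3); precharges=8
Acc 13: bank0 row2 -> MISS (open row2); precharges=9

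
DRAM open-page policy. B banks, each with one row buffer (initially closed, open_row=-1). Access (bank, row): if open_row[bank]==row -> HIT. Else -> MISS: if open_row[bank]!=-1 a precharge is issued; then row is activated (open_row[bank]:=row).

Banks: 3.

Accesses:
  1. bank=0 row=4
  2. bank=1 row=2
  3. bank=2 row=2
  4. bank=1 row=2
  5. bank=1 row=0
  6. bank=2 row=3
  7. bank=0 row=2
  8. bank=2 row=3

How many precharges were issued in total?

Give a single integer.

Answer: 3

Derivation:
Acc 1: bank0 row4 -> MISS (open row4); precharges=0
Acc 2: bank1 row2 -> MISS (open row2); precharges=0
Acc 3: bank2 row2 -> MISS (open row2); precharges=0
Acc 4: bank1 row2 -> HIT
Acc 5: bank1 row0 -> MISS (open row0); precharges=1
Acc 6: bank2 row3 -> MISS (open row3); precharges=2
Acc 7: bank0 row2 -> MISS (open row2); precharges=3
Acc 8: bank2 row3 -> HIT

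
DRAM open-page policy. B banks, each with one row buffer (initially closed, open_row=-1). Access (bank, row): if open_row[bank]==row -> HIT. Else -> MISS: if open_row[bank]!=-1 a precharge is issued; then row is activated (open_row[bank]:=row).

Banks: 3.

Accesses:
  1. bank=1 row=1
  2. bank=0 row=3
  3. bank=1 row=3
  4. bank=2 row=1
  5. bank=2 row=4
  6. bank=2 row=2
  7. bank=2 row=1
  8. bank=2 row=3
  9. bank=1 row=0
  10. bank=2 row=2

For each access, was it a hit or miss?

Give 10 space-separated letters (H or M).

Acc 1: bank1 row1 -> MISS (open row1); precharges=0
Acc 2: bank0 row3 -> MISS (open row3); precharges=0
Acc 3: bank1 row3 -> MISS (open row3); precharges=1
Acc 4: bank2 row1 -> MISS (open row1); precharges=1
Acc 5: bank2 row4 -> MISS (open row4); precharges=2
Acc 6: bank2 row2 -> MISS (open row2); precharges=3
Acc 7: bank2 row1 -> MISS (open row1); precharges=4
Acc 8: bank2 row3 -> MISS (open row3); precharges=5
Acc 9: bank1 row0 -> MISS (open row0); precharges=6
Acc 10: bank2 row2 -> MISS (open row2); precharges=7

Answer: M M M M M M M M M M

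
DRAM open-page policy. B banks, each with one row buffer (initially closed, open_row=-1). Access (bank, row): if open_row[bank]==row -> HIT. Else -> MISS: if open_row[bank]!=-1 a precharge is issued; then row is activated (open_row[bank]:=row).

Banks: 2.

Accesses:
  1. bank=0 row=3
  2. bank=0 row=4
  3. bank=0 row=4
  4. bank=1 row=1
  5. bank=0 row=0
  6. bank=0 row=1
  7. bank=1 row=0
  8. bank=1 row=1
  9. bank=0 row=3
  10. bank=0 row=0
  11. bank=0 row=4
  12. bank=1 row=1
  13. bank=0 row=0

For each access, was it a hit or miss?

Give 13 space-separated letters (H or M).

Answer: M M H M M M M M M M M H M

Derivation:
Acc 1: bank0 row3 -> MISS (open row3); precharges=0
Acc 2: bank0 row4 -> MISS (open row4); precharges=1
Acc 3: bank0 row4 -> HIT
Acc 4: bank1 row1 -> MISS (open row1); precharges=1
Acc 5: bank0 row0 -> MISS (open row0); precharges=2
Acc 6: bank0 row1 -> MISS (open row1); precharges=3
Acc 7: bank1 row0 -> MISS (open row0); precharges=4
Acc 8: bank1 row1 -> MISS (open row1); precharges=5
Acc 9: bank0 row3 -> MISS (open row3); precharges=6
Acc 10: bank0 row0 -> MISS (open row0); precharges=7
Acc 11: bank0 row4 -> MISS (open row4); precharges=8
Acc 12: bank1 row1 -> HIT
Acc 13: bank0 row0 -> MISS (open row0); precharges=9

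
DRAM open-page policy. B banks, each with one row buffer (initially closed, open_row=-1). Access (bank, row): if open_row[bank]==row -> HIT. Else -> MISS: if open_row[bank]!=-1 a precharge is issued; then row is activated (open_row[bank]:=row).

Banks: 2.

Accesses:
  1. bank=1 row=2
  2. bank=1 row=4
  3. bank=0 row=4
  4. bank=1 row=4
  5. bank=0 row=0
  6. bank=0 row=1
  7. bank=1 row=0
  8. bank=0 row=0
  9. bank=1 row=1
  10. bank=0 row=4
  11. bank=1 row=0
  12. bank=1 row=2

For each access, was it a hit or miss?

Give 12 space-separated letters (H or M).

Answer: M M M H M M M M M M M M

Derivation:
Acc 1: bank1 row2 -> MISS (open row2); precharges=0
Acc 2: bank1 row4 -> MISS (open row4); precharges=1
Acc 3: bank0 row4 -> MISS (open row4); precharges=1
Acc 4: bank1 row4 -> HIT
Acc 5: bank0 row0 -> MISS (open row0); precharges=2
Acc 6: bank0 row1 -> MISS (open row1); precharges=3
Acc 7: bank1 row0 -> MISS (open row0); precharges=4
Acc 8: bank0 row0 -> MISS (open row0); precharges=5
Acc 9: bank1 row1 -> MISS (open row1); precharges=6
Acc 10: bank0 row4 -> MISS (open row4); precharges=7
Acc 11: bank1 row0 -> MISS (open row0); precharges=8
Acc 12: bank1 row2 -> MISS (open row2); precharges=9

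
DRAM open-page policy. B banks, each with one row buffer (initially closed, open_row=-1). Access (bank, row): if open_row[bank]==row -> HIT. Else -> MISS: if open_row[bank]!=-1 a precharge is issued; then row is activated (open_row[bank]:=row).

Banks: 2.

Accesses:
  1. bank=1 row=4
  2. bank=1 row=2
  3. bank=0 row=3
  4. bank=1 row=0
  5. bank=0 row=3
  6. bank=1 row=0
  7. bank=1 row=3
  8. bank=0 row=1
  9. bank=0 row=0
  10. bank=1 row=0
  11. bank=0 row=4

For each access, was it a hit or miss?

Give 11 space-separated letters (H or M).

Acc 1: bank1 row4 -> MISS (open row4); precharges=0
Acc 2: bank1 row2 -> MISS (open row2); precharges=1
Acc 3: bank0 row3 -> MISS (open row3); precharges=1
Acc 4: bank1 row0 -> MISS (open row0); precharges=2
Acc 5: bank0 row3 -> HIT
Acc 6: bank1 row0 -> HIT
Acc 7: bank1 row3 -> MISS (open row3); precharges=3
Acc 8: bank0 row1 -> MISS (open row1); precharges=4
Acc 9: bank0 row0 -> MISS (open row0); precharges=5
Acc 10: bank1 row0 -> MISS (open row0); precharges=6
Acc 11: bank0 row4 -> MISS (open row4); precharges=7

Answer: M M M M H H M M M M M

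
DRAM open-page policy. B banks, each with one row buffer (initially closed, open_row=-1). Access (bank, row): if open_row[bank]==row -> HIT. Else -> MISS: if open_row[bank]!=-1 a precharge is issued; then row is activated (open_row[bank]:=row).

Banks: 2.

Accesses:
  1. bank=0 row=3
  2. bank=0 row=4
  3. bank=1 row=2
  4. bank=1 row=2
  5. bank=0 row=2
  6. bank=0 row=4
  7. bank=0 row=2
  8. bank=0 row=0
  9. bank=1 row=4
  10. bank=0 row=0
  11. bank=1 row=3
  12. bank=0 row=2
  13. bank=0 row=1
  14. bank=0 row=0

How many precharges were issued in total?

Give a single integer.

Answer: 10

Derivation:
Acc 1: bank0 row3 -> MISS (open row3); precharges=0
Acc 2: bank0 row4 -> MISS (open row4); precharges=1
Acc 3: bank1 row2 -> MISS (open row2); precharges=1
Acc 4: bank1 row2 -> HIT
Acc 5: bank0 row2 -> MISS (open row2); precharges=2
Acc 6: bank0 row4 -> MISS (open row4); precharges=3
Acc 7: bank0 row2 -> MISS (open row2); precharges=4
Acc 8: bank0 row0 -> MISS (open row0); precharges=5
Acc 9: bank1 row4 -> MISS (open row4); precharges=6
Acc 10: bank0 row0 -> HIT
Acc 11: bank1 row3 -> MISS (open row3); precharges=7
Acc 12: bank0 row2 -> MISS (open row2); precharges=8
Acc 13: bank0 row1 -> MISS (open row1); precharges=9
Acc 14: bank0 row0 -> MISS (open row0); precharges=10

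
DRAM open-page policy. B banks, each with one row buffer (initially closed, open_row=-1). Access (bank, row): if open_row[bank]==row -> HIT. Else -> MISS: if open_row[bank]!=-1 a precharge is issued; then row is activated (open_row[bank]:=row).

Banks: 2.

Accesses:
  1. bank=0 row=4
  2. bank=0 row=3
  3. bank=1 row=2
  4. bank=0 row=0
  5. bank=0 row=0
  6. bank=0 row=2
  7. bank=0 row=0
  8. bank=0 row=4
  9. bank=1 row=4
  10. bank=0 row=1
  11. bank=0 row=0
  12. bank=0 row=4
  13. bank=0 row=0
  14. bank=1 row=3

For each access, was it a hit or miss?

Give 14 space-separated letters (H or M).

Answer: M M M M H M M M M M M M M M

Derivation:
Acc 1: bank0 row4 -> MISS (open row4); precharges=0
Acc 2: bank0 row3 -> MISS (open row3); precharges=1
Acc 3: bank1 row2 -> MISS (open row2); precharges=1
Acc 4: bank0 row0 -> MISS (open row0); precharges=2
Acc 5: bank0 row0 -> HIT
Acc 6: bank0 row2 -> MISS (open row2); precharges=3
Acc 7: bank0 row0 -> MISS (open row0); precharges=4
Acc 8: bank0 row4 -> MISS (open row4); precharges=5
Acc 9: bank1 row4 -> MISS (open row4); precharges=6
Acc 10: bank0 row1 -> MISS (open row1); precharges=7
Acc 11: bank0 row0 -> MISS (open row0); precharges=8
Acc 12: bank0 row4 -> MISS (open row4); precharges=9
Acc 13: bank0 row0 -> MISS (open row0); precharges=10
Acc 14: bank1 row3 -> MISS (open row3); precharges=11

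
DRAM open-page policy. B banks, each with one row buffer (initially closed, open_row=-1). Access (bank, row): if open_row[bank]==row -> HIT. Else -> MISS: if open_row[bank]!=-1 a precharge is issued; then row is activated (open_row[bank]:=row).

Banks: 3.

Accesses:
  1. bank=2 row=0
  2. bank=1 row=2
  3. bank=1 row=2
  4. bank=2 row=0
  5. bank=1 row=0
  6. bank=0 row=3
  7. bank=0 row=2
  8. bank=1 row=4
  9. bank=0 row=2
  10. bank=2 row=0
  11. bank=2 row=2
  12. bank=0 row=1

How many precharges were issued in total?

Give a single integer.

Answer: 5

Derivation:
Acc 1: bank2 row0 -> MISS (open row0); precharges=0
Acc 2: bank1 row2 -> MISS (open row2); precharges=0
Acc 3: bank1 row2 -> HIT
Acc 4: bank2 row0 -> HIT
Acc 5: bank1 row0 -> MISS (open row0); precharges=1
Acc 6: bank0 row3 -> MISS (open row3); precharges=1
Acc 7: bank0 row2 -> MISS (open row2); precharges=2
Acc 8: bank1 row4 -> MISS (open row4); precharges=3
Acc 9: bank0 row2 -> HIT
Acc 10: bank2 row0 -> HIT
Acc 11: bank2 row2 -> MISS (open row2); precharges=4
Acc 12: bank0 row1 -> MISS (open row1); precharges=5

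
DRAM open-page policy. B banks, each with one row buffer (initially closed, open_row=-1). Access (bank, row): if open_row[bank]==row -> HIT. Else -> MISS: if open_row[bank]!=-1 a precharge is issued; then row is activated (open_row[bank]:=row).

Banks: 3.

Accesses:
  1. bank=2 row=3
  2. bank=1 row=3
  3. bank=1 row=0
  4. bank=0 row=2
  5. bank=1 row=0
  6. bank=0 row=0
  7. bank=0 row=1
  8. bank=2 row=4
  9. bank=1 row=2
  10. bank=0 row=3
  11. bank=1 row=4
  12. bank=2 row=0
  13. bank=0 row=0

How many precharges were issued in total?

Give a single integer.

Answer: 9

Derivation:
Acc 1: bank2 row3 -> MISS (open row3); precharges=0
Acc 2: bank1 row3 -> MISS (open row3); precharges=0
Acc 3: bank1 row0 -> MISS (open row0); precharges=1
Acc 4: bank0 row2 -> MISS (open row2); precharges=1
Acc 5: bank1 row0 -> HIT
Acc 6: bank0 row0 -> MISS (open row0); precharges=2
Acc 7: bank0 row1 -> MISS (open row1); precharges=3
Acc 8: bank2 row4 -> MISS (open row4); precharges=4
Acc 9: bank1 row2 -> MISS (open row2); precharges=5
Acc 10: bank0 row3 -> MISS (open row3); precharges=6
Acc 11: bank1 row4 -> MISS (open row4); precharges=7
Acc 12: bank2 row0 -> MISS (open row0); precharges=8
Acc 13: bank0 row0 -> MISS (open row0); precharges=9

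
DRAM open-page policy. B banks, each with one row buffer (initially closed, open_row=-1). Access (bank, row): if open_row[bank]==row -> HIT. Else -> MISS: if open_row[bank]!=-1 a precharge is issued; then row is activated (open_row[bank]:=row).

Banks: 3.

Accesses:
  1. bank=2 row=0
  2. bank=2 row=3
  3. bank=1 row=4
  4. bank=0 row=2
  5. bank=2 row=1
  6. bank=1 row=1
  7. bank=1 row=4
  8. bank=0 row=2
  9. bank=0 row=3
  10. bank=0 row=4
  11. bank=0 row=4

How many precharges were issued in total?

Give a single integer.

Acc 1: bank2 row0 -> MISS (open row0); precharges=0
Acc 2: bank2 row3 -> MISS (open row3); precharges=1
Acc 3: bank1 row4 -> MISS (open row4); precharges=1
Acc 4: bank0 row2 -> MISS (open row2); precharges=1
Acc 5: bank2 row1 -> MISS (open row1); precharges=2
Acc 6: bank1 row1 -> MISS (open row1); precharges=3
Acc 7: bank1 row4 -> MISS (open row4); precharges=4
Acc 8: bank0 row2 -> HIT
Acc 9: bank0 row3 -> MISS (open row3); precharges=5
Acc 10: bank0 row4 -> MISS (open row4); precharges=6
Acc 11: bank0 row4 -> HIT

Answer: 6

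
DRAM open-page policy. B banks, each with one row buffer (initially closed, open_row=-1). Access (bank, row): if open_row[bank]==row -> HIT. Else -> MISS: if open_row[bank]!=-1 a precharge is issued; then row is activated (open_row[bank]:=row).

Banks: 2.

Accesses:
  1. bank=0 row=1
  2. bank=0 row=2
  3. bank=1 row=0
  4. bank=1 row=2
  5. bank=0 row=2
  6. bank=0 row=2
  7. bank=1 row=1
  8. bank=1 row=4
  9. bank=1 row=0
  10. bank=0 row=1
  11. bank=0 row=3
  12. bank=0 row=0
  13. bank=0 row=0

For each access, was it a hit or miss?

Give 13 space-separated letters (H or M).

Answer: M M M M H H M M M M M M H

Derivation:
Acc 1: bank0 row1 -> MISS (open row1); precharges=0
Acc 2: bank0 row2 -> MISS (open row2); precharges=1
Acc 3: bank1 row0 -> MISS (open row0); precharges=1
Acc 4: bank1 row2 -> MISS (open row2); precharges=2
Acc 5: bank0 row2 -> HIT
Acc 6: bank0 row2 -> HIT
Acc 7: bank1 row1 -> MISS (open row1); precharges=3
Acc 8: bank1 row4 -> MISS (open row4); precharges=4
Acc 9: bank1 row0 -> MISS (open row0); precharges=5
Acc 10: bank0 row1 -> MISS (open row1); precharges=6
Acc 11: bank0 row3 -> MISS (open row3); precharges=7
Acc 12: bank0 row0 -> MISS (open row0); precharges=8
Acc 13: bank0 row0 -> HIT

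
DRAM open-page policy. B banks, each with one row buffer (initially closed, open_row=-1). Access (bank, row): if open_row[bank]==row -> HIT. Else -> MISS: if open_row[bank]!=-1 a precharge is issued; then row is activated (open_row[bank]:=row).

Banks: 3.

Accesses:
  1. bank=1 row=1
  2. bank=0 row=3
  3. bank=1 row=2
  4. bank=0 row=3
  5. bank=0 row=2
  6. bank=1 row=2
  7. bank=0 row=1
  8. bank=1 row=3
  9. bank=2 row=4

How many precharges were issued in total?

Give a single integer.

Answer: 4

Derivation:
Acc 1: bank1 row1 -> MISS (open row1); precharges=0
Acc 2: bank0 row3 -> MISS (open row3); precharges=0
Acc 3: bank1 row2 -> MISS (open row2); precharges=1
Acc 4: bank0 row3 -> HIT
Acc 5: bank0 row2 -> MISS (open row2); precharges=2
Acc 6: bank1 row2 -> HIT
Acc 7: bank0 row1 -> MISS (open row1); precharges=3
Acc 8: bank1 row3 -> MISS (open row3); precharges=4
Acc 9: bank2 row4 -> MISS (open row4); precharges=4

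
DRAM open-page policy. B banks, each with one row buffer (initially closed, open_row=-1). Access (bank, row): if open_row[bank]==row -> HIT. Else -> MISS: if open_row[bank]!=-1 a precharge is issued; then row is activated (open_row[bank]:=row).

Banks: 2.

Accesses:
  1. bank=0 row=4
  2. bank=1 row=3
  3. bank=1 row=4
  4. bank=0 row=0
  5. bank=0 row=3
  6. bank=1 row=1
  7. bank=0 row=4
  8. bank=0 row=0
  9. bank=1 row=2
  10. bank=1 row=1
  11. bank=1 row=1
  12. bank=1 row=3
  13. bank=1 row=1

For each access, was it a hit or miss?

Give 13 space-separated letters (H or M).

Acc 1: bank0 row4 -> MISS (open row4); precharges=0
Acc 2: bank1 row3 -> MISS (open row3); precharges=0
Acc 3: bank1 row4 -> MISS (open row4); precharges=1
Acc 4: bank0 row0 -> MISS (open row0); precharges=2
Acc 5: bank0 row3 -> MISS (open row3); precharges=3
Acc 6: bank1 row1 -> MISS (open row1); precharges=4
Acc 7: bank0 row4 -> MISS (open row4); precharges=5
Acc 8: bank0 row0 -> MISS (open row0); precharges=6
Acc 9: bank1 row2 -> MISS (open row2); precharges=7
Acc 10: bank1 row1 -> MISS (open row1); precharges=8
Acc 11: bank1 row1 -> HIT
Acc 12: bank1 row3 -> MISS (open row3); precharges=9
Acc 13: bank1 row1 -> MISS (open row1); precharges=10

Answer: M M M M M M M M M M H M M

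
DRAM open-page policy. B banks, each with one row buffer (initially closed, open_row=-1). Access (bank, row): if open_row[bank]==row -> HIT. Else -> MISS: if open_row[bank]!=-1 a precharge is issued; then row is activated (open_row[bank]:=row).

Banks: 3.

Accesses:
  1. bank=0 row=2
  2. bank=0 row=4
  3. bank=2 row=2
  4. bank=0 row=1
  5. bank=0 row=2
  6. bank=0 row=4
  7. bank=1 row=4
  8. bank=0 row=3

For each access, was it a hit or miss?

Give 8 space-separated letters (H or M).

Acc 1: bank0 row2 -> MISS (open row2); precharges=0
Acc 2: bank0 row4 -> MISS (open row4); precharges=1
Acc 3: bank2 row2 -> MISS (open row2); precharges=1
Acc 4: bank0 row1 -> MISS (open row1); precharges=2
Acc 5: bank0 row2 -> MISS (open row2); precharges=3
Acc 6: bank0 row4 -> MISS (open row4); precharges=4
Acc 7: bank1 row4 -> MISS (open row4); precharges=4
Acc 8: bank0 row3 -> MISS (open row3); precharges=5

Answer: M M M M M M M M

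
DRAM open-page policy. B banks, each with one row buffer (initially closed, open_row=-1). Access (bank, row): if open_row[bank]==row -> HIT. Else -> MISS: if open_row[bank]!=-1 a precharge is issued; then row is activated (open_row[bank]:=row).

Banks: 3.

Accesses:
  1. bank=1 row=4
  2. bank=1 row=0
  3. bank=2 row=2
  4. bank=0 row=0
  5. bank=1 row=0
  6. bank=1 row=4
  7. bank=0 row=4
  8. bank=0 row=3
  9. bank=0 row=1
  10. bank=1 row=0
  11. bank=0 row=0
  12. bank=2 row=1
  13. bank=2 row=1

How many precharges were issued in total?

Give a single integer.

Answer: 8

Derivation:
Acc 1: bank1 row4 -> MISS (open row4); precharges=0
Acc 2: bank1 row0 -> MISS (open row0); precharges=1
Acc 3: bank2 row2 -> MISS (open row2); precharges=1
Acc 4: bank0 row0 -> MISS (open row0); precharges=1
Acc 5: bank1 row0 -> HIT
Acc 6: bank1 row4 -> MISS (open row4); precharges=2
Acc 7: bank0 row4 -> MISS (open row4); precharges=3
Acc 8: bank0 row3 -> MISS (open row3); precharges=4
Acc 9: bank0 row1 -> MISS (open row1); precharges=5
Acc 10: bank1 row0 -> MISS (open row0); precharges=6
Acc 11: bank0 row0 -> MISS (open row0); precharges=7
Acc 12: bank2 row1 -> MISS (open row1); precharges=8
Acc 13: bank2 row1 -> HIT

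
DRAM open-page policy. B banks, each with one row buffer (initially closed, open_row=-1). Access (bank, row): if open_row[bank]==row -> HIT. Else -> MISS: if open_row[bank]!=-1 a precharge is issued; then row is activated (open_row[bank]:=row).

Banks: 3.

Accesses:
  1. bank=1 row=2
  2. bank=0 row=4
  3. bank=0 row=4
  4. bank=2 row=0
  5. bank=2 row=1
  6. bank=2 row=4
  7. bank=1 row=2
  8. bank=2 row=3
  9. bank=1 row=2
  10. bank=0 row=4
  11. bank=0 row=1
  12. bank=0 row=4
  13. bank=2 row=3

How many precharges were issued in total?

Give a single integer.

Answer: 5

Derivation:
Acc 1: bank1 row2 -> MISS (open row2); precharges=0
Acc 2: bank0 row4 -> MISS (open row4); precharges=0
Acc 3: bank0 row4 -> HIT
Acc 4: bank2 row0 -> MISS (open row0); precharges=0
Acc 5: bank2 row1 -> MISS (open row1); precharges=1
Acc 6: bank2 row4 -> MISS (open row4); precharges=2
Acc 7: bank1 row2 -> HIT
Acc 8: bank2 row3 -> MISS (open row3); precharges=3
Acc 9: bank1 row2 -> HIT
Acc 10: bank0 row4 -> HIT
Acc 11: bank0 row1 -> MISS (open row1); precharges=4
Acc 12: bank0 row4 -> MISS (open row4); precharges=5
Acc 13: bank2 row3 -> HIT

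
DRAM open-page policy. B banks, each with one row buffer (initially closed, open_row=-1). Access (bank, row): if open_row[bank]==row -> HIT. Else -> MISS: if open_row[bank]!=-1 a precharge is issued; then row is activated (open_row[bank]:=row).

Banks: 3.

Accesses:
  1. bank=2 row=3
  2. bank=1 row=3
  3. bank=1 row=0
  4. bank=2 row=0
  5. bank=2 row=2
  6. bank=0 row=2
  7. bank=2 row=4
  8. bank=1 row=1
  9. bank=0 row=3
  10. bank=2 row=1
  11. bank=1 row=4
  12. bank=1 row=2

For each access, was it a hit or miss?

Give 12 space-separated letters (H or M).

Answer: M M M M M M M M M M M M

Derivation:
Acc 1: bank2 row3 -> MISS (open row3); precharges=0
Acc 2: bank1 row3 -> MISS (open row3); precharges=0
Acc 3: bank1 row0 -> MISS (open row0); precharges=1
Acc 4: bank2 row0 -> MISS (open row0); precharges=2
Acc 5: bank2 row2 -> MISS (open row2); precharges=3
Acc 6: bank0 row2 -> MISS (open row2); precharges=3
Acc 7: bank2 row4 -> MISS (open row4); precharges=4
Acc 8: bank1 row1 -> MISS (open row1); precharges=5
Acc 9: bank0 row3 -> MISS (open row3); precharges=6
Acc 10: bank2 row1 -> MISS (open row1); precharges=7
Acc 11: bank1 row4 -> MISS (open row4); precharges=8
Acc 12: bank1 row2 -> MISS (open row2); precharges=9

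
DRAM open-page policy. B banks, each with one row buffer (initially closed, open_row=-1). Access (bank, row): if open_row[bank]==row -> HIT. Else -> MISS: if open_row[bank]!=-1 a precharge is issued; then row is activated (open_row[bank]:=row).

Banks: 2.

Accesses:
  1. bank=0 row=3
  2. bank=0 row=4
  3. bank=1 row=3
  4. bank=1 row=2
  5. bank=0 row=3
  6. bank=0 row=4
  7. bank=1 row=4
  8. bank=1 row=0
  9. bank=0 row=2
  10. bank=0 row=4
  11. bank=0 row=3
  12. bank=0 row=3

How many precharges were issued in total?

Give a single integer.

Acc 1: bank0 row3 -> MISS (open row3); precharges=0
Acc 2: bank0 row4 -> MISS (open row4); precharges=1
Acc 3: bank1 row3 -> MISS (open row3); precharges=1
Acc 4: bank1 row2 -> MISS (open row2); precharges=2
Acc 5: bank0 row3 -> MISS (open row3); precharges=3
Acc 6: bank0 row4 -> MISS (open row4); precharges=4
Acc 7: bank1 row4 -> MISS (open row4); precharges=5
Acc 8: bank1 row0 -> MISS (open row0); precharges=6
Acc 9: bank0 row2 -> MISS (open row2); precharges=7
Acc 10: bank0 row4 -> MISS (open row4); precharges=8
Acc 11: bank0 row3 -> MISS (open row3); precharges=9
Acc 12: bank0 row3 -> HIT

Answer: 9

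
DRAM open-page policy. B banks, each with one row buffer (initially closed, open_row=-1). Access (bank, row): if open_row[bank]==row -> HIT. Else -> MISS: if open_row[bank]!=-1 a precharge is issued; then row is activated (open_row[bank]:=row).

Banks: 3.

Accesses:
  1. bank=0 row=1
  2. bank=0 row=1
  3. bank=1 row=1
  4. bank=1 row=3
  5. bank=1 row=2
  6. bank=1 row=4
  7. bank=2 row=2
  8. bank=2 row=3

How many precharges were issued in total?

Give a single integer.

Answer: 4

Derivation:
Acc 1: bank0 row1 -> MISS (open row1); precharges=0
Acc 2: bank0 row1 -> HIT
Acc 3: bank1 row1 -> MISS (open row1); precharges=0
Acc 4: bank1 row3 -> MISS (open row3); precharges=1
Acc 5: bank1 row2 -> MISS (open row2); precharges=2
Acc 6: bank1 row4 -> MISS (open row4); precharges=3
Acc 7: bank2 row2 -> MISS (open row2); precharges=3
Acc 8: bank2 row3 -> MISS (open row3); precharges=4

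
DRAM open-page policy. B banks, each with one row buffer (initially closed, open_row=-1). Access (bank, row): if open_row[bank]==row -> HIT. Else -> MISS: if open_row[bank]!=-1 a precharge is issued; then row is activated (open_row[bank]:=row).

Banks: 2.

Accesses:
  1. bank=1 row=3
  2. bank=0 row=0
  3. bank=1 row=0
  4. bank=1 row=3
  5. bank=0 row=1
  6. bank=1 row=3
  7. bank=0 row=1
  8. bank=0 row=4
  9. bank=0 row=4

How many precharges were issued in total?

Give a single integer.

Acc 1: bank1 row3 -> MISS (open row3); precharges=0
Acc 2: bank0 row0 -> MISS (open row0); precharges=0
Acc 3: bank1 row0 -> MISS (open row0); precharges=1
Acc 4: bank1 row3 -> MISS (open row3); precharges=2
Acc 5: bank0 row1 -> MISS (open row1); precharges=3
Acc 6: bank1 row3 -> HIT
Acc 7: bank0 row1 -> HIT
Acc 8: bank0 row4 -> MISS (open row4); precharges=4
Acc 9: bank0 row4 -> HIT

Answer: 4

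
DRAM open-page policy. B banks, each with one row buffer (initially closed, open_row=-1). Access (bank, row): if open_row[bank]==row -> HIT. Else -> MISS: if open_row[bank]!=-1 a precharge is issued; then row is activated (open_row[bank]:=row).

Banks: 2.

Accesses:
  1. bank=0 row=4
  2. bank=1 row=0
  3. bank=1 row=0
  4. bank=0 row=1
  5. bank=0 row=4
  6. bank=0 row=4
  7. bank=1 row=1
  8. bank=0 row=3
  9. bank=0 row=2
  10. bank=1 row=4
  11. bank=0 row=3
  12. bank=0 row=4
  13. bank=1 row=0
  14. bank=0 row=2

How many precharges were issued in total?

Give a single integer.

Answer: 10

Derivation:
Acc 1: bank0 row4 -> MISS (open row4); precharges=0
Acc 2: bank1 row0 -> MISS (open row0); precharges=0
Acc 3: bank1 row0 -> HIT
Acc 4: bank0 row1 -> MISS (open row1); precharges=1
Acc 5: bank0 row4 -> MISS (open row4); precharges=2
Acc 6: bank0 row4 -> HIT
Acc 7: bank1 row1 -> MISS (open row1); precharges=3
Acc 8: bank0 row3 -> MISS (open row3); precharges=4
Acc 9: bank0 row2 -> MISS (open row2); precharges=5
Acc 10: bank1 row4 -> MISS (open row4); precharges=6
Acc 11: bank0 row3 -> MISS (open row3); precharges=7
Acc 12: bank0 row4 -> MISS (open row4); precharges=8
Acc 13: bank1 row0 -> MISS (open row0); precharges=9
Acc 14: bank0 row2 -> MISS (open row2); precharges=10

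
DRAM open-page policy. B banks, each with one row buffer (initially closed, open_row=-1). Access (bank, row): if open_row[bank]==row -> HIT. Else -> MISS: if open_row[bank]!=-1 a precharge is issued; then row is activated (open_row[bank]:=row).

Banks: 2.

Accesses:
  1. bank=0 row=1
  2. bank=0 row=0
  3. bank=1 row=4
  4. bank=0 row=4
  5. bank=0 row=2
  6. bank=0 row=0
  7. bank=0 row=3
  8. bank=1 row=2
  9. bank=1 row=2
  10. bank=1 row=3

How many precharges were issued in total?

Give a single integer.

Acc 1: bank0 row1 -> MISS (open row1); precharges=0
Acc 2: bank0 row0 -> MISS (open row0); precharges=1
Acc 3: bank1 row4 -> MISS (open row4); precharges=1
Acc 4: bank0 row4 -> MISS (open row4); precharges=2
Acc 5: bank0 row2 -> MISS (open row2); precharges=3
Acc 6: bank0 row0 -> MISS (open row0); precharges=4
Acc 7: bank0 row3 -> MISS (open row3); precharges=5
Acc 8: bank1 row2 -> MISS (open row2); precharges=6
Acc 9: bank1 row2 -> HIT
Acc 10: bank1 row3 -> MISS (open row3); precharges=7

Answer: 7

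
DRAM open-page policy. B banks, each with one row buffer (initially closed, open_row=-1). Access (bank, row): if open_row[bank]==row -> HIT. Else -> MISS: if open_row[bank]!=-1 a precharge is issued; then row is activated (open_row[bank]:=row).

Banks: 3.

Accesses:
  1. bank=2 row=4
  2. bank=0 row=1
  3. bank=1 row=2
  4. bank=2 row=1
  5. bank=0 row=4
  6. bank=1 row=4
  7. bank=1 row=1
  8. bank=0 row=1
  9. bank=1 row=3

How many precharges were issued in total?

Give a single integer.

Acc 1: bank2 row4 -> MISS (open row4); precharges=0
Acc 2: bank0 row1 -> MISS (open row1); precharges=0
Acc 3: bank1 row2 -> MISS (open row2); precharges=0
Acc 4: bank2 row1 -> MISS (open row1); precharges=1
Acc 5: bank0 row4 -> MISS (open row4); precharges=2
Acc 6: bank1 row4 -> MISS (open row4); precharges=3
Acc 7: bank1 row1 -> MISS (open row1); precharges=4
Acc 8: bank0 row1 -> MISS (open row1); precharges=5
Acc 9: bank1 row3 -> MISS (open row3); precharges=6

Answer: 6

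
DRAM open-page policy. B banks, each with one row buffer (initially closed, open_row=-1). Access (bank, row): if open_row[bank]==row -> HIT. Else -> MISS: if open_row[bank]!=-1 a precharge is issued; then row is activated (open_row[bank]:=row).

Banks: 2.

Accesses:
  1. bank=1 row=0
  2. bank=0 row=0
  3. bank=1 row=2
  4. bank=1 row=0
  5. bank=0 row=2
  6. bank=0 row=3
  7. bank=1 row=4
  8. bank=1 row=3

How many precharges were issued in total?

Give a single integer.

Answer: 6

Derivation:
Acc 1: bank1 row0 -> MISS (open row0); precharges=0
Acc 2: bank0 row0 -> MISS (open row0); precharges=0
Acc 3: bank1 row2 -> MISS (open row2); precharges=1
Acc 4: bank1 row0 -> MISS (open row0); precharges=2
Acc 5: bank0 row2 -> MISS (open row2); precharges=3
Acc 6: bank0 row3 -> MISS (open row3); precharges=4
Acc 7: bank1 row4 -> MISS (open row4); precharges=5
Acc 8: bank1 row3 -> MISS (open row3); precharges=6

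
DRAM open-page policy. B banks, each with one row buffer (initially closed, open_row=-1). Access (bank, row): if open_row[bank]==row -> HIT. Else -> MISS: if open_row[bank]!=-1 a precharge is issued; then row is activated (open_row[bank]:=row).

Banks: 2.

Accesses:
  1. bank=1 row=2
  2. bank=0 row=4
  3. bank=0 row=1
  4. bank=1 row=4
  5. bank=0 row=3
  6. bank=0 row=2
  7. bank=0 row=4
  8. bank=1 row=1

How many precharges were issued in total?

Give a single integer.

Acc 1: bank1 row2 -> MISS (open row2); precharges=0
Acc 2: bank0 row4 -> MISS (open row4); precharges=0
Acc 3: bank0 row1 -> MISS (open row1); precharges=1
Acc 4: bank1 row4 -> MISS (open row4); precharges=2
Acc 5: bank0 row3 -> MISS (open row3); precharges=3
Acc 6: bank0 row2 -> MISS (open row2); precharges=4
Acc 7: bank0 row4 -> MISS (open row4); precharges=5
Acc 8: bank1 row1 -> MISS (open row1); precharges=6

Answer: 6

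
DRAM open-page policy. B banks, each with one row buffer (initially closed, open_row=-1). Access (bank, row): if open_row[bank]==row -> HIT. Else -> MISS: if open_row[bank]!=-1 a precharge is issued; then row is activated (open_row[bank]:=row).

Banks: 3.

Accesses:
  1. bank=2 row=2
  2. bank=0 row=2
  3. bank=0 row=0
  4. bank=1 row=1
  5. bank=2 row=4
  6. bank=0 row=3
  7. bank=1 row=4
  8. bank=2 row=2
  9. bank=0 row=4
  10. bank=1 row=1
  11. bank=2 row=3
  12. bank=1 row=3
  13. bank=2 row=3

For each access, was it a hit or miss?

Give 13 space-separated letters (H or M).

Acc 1: bank2 row2 -> MISS (open row2); precharges=0
Acc 2: bank0 row2 -> MISS (open row2); precharges=0
Acc 3: bank0 row0 -> MISS (open row0); precharges=1
Acc 4: bank1 row1 -> MISS (open row1); precharges=1
Acc 5: bank2 row4 -> MISS (open row4); precharges=2
Acc 6: bank0 row3 -> MISS (open row3); precharges=3
Acc 7: bank1 row4 -> MISS (open row4); precharges=4
Acc 8: bank2 row2 -> MISS (open row2); precharges=5
Acc 9: bank0 row4 -> MISS (open row4); precharges=6
Acc 10: bank1 row1 -> MISS (open row1); precharges=7
Acc 11: bank2 row3 -> MISS (open row3); precharges=8
Acc 12: bank1 row3 -> MISS (open row3); precharges=9
Acc 13: bank2 row3 -> HIT

Answer: M M M M M M M M M M M M H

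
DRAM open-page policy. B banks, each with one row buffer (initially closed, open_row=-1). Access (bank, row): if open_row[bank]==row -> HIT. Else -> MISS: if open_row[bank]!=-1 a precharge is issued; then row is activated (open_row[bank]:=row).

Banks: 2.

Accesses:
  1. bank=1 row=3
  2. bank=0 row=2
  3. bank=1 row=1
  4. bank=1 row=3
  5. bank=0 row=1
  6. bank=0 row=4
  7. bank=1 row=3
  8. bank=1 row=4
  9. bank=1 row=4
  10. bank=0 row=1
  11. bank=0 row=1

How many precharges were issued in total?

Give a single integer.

Acc 1: bank1 row3 -> MISS (open row3); precharges=0
Acc 2: bank0 row2 -> MISS (open row2); precharges=0
Acc 3: bank1 row1 -> MISS (open row1); precharges=1
Acc 4: bank1 row3 -> MISS (open row3); precharges=2
Acc 5: bank0 row1 -> MISS (open row1); precharges=3
Acc 6: bank0 row4 -> MISS (open row4); precharges=4
Acc 7: bank1 row3 -> HIT
Acc 8: bank1 row4 -> MISS (open row4); precharges=5
Acc 9: bank1 row4 -> HIT
Acc 10: bank0 row1 -> MISS (open row1); precharges=6
Acc 11: bank0 row1 -> HIT

Answer: 6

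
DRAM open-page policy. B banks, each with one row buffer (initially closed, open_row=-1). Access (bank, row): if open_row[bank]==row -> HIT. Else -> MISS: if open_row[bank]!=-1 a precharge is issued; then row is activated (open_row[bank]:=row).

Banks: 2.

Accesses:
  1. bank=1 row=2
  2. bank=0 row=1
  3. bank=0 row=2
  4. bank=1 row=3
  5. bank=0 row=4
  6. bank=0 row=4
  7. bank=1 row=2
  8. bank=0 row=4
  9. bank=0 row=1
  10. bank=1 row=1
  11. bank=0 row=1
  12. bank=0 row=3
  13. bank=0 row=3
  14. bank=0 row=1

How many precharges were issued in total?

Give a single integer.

Acc 1: bank1 row2 -> MISS (open row2); precharges=0
Acc 2: bank0 row1 -> MISS (open row1); precharges=0
Acc 3: bank0 row2 -> MISS (open row2); precharges=1
Acc 4: bank1 row3 -> MISS (open row3); precharges=2
Acc 5: bank0 row4 -> MISS (open row4); precharges=3
Acc 6: bank0 row4 -> HIT
Acc 7: bank1 row2 -> MISS (open row2); precharges=4
Acc 8: bank0 row4 -> HIT
Acc 9: bank0 row1 -> MISS (open row1); precharges=5
Acc 10: bank1 row1 -> MISS (open row1); precharges=6
Acc 11: bank0 row1 -> HIT
Acc 12: bank0 row3 -> MISS (open row3); precharges=7
Acc 13: bank0 row3 -> HIT
Acc 14: bank0 row1 -> MISS (open row1); precharges=8

Answer: 8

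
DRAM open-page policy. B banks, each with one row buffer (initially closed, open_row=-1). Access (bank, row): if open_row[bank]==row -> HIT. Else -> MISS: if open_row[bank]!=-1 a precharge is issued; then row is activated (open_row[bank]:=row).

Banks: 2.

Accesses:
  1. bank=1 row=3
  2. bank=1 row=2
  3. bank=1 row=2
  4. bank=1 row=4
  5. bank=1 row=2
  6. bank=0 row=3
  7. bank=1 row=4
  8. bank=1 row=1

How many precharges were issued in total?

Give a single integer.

Answer: 5

Derivation:
Acc 1: bank1 row3 -> MISS (open row3); precharges=0
Acc 2: bank1 row2 -> MISS (open row2); precharges=1
Acc 3: bank1 row2 -> HIT
Acc 4: bank1 row4 -> MISS (open row4); precharges=2
Acc 5: bank1 row2 -> MISS (open row2); precharges=3
Acc 6: bank0 row3 -> MISS (open row3); precharges=3
Acc 7: bank1 row4 -> MISS (open row4); precharges=4
Acc 8: bank1 row1 -> MISS (open row1); precharges=5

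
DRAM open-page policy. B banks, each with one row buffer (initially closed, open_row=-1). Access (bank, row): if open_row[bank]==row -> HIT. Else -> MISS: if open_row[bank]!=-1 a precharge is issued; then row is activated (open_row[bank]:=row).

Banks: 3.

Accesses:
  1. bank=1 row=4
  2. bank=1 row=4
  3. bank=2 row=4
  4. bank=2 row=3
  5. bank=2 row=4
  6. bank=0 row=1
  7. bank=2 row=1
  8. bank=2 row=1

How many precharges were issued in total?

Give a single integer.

Answer: 3

Derivation:
Acc 1: bank1 row4 -> MISS (open row4); precharges=0
Acc 2: bank1 row4 -> HIT
Acc 3: bank2 row4 -> MISS (open row4); precharges=0
Acc 4: bank2 row3 -> MISS (open row3); precharges=1
Acc 5: bank2 row4 -> MISS (open row4); precharges=2
Acc 6: bank0 row1 -> MISS (open row1); precharges=2
Acc 7: bank2 row1 -> MISS (open row1); precharges=3
Acc 8: bank2 row1 -> HIT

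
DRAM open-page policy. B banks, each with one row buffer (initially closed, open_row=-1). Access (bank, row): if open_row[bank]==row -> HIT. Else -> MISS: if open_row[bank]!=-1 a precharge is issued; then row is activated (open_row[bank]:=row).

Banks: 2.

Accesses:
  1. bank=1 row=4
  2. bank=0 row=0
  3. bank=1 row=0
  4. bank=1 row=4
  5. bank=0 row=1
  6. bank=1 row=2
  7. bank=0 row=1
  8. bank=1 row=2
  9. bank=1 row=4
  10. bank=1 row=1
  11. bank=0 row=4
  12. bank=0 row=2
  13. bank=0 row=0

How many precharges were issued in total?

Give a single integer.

Answer: 9

Derivation:
Acc 1: bank1 row4 -> MISS (open row4); precharges=0
Acc 2: bank0 row0 -> MISS (open row0); precharges=0
Acc 3: bank1 row0 -> MISS (open row0); precharges=1
Acc 4: bank1 row4 -> MISS (open row4); precharges=2
Acc 5: bank0 row1 -> MISS (open row1); precharges=3
Acc 6: bank1 row2 -> MISS (open row2); precharges=4
Acc 7: bank0 row1 -> HIT
Acc 8: bank1 row2 -> HIT
Acc 9: bank1 row4 -> MISS (open row4); precharges=5
Acc 10: bank1 row1 -> MISS (open row1); precharges=6
Acc 11: bank0 row4 -> MISS (open row4); precharges=7
Acc 12: bank0 row2 -> MISS (open row2); precharges=8
Acc 13: bank0 row0 -> MISS (open row0); precharges=9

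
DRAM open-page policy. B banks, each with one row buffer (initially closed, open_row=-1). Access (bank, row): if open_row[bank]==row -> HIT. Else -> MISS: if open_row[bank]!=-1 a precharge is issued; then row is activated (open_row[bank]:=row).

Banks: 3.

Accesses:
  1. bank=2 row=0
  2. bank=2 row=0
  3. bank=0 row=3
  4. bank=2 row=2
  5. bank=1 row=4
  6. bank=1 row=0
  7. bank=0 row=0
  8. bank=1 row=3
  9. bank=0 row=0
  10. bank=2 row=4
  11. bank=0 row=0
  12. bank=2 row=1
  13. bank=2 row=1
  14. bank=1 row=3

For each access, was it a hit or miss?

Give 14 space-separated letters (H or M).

Answer: M H M M M M M M H M H M H H

Derivation:
Acc 1: bank2 row0 -> MISS (open row0); precharges=0
Acc 2: bank2 row0 -> HIT
Acc 3: bank0 row3 -> MISS (open row3); precharges=0
Acc 4: bank2 row2 -> MISS (open row2); precharges=1
Acc 5: bank1 row4 -> MISS (open row4); precharges=1
Acc 6: bank1 row0 -> MISS (open row0); precharges=2
Acc 7: bank0 row0 -> MISS (open row0); precharges=3
Acc 8: bank1 row3 -> MISS (open row3); precharges=4
Acc 9: bank0 row0 -> HIT
Acc 10: bank2 row4 -> MISS (open row4); precharges=5
Acc 11: bank0 row0 -> HIT
Acc 12: bank2 row1 -> MISS (open row1); precharges=6
Acc 13: bank2 row1 -> HIT
Acc 14: bank1 row3 -> HIT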